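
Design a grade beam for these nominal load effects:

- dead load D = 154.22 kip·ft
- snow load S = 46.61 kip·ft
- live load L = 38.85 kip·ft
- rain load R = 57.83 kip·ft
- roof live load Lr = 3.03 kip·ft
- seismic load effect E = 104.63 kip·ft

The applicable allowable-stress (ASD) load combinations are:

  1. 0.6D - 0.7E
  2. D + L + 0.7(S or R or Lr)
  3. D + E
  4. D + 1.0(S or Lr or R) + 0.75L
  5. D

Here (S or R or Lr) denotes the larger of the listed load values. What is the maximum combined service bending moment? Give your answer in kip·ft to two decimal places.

(S or R or Lr) → R = 57.83 kip·ft; (S or Lr or R) → R = 57.83 kip·ft.
1. 0.6(154.22) - 0.7(104.63) = 19.29
2. 1.0(154.22) + 1.0(38.85) + 0.7(57.83) = 233.55
3. 1.0(154.22) + 1.0(104.63) = 258.85
4. 1.0(154.22) + 1.0(57.83) + 0.75(38.85) = 241.19
5. 1.0(154.22) = 154.22
Maximum is from combination 3.

258.85 kip·ft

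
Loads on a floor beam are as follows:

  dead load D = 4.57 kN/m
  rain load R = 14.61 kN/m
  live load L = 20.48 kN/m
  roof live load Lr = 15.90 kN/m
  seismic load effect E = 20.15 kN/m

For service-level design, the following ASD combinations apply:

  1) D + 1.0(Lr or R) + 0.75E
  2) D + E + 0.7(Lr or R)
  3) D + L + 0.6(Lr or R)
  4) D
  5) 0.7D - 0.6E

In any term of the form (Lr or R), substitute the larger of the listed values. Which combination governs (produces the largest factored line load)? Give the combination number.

Combination 2

(Lr or R) → Lr = 15.90 kN/m.
1) 1.0(4.57) + 1.0(15.90) + 0.75(20.15) = 4.57 + 15.90 + 15.11 = 35.58
2) 1.0(4.57) + 1.0(20.15) + 0.7(15.90) = 4.57 + 20.15 + 11.13 = 35.85
3) 1.0(4.57) + 1.0(20.48) + 0.6(15.90) = 4.57 + 20.48 + 9.54 = 34.59
4) 1.0(4.57) = 4.57
5) 0.7(4.57) - 0.6(20.15) = 3.20 - 12.09 = -8.89
The largest value is 35.85 kN/m from combination 2.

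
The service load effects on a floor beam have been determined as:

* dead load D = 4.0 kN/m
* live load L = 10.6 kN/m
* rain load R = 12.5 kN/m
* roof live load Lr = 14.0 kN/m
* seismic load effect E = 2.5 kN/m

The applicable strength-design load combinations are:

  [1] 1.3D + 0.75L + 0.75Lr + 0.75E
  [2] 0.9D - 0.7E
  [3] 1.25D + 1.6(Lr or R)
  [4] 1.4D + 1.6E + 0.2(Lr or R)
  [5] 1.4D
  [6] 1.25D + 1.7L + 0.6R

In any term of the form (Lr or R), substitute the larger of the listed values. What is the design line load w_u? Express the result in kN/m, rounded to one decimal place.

(Lr or R) → Lr = 14.0 kN/m.
[1] 1.3(4.0) + 0.75(10.6) + 0.75(14.0) + 0.75(2.5) = 25.5
[2] 0.9(4.0) - 0.7(2.5) = 1.9
[3] 1.25(4.0) + 1.6(14.0) = 27.4
[4] 1.4(4.0) + 1.6(2.5) + 0.2(14.0) = 12.4
[5] 1.4(4.0) = 5.6
[6] 1.25(4.0) + 1.7(10.6) + 0.6(12.5) = 30.5
The controlling combination is 6, giving 30.5 kN/m.

30.5 kN/m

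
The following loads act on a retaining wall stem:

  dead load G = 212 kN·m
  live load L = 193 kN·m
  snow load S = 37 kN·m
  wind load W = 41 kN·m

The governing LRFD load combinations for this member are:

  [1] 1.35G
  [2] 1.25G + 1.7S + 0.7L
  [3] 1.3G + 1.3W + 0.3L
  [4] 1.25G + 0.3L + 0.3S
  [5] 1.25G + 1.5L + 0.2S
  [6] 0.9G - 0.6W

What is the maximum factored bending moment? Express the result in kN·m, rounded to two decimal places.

561.90 kN·m

[1] 1.35(212) = 286.20
[2] 1.25(212) + 1.7(37) + 0.7(193) = 463.00
[3] 1.3(212) + 1.3(41) + 0.3(193) = 386.80
[4] 1.25(212) + 0.3(193) + 0.3(37) = 334.00
[5] 1.25(212) + 1.5(193) + 0.2(37) = 561.90
[6] 0.9(212) - 0.6(41) = 166.20
Maximum is from combination 5.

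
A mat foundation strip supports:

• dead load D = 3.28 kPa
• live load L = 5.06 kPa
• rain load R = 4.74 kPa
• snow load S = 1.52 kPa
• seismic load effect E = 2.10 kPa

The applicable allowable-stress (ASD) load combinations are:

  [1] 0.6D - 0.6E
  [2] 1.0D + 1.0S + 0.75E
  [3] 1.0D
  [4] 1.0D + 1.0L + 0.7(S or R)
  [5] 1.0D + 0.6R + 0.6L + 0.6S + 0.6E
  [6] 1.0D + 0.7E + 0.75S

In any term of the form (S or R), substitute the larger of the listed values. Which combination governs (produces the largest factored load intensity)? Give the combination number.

Combination 4

(S or R) → R = 4.74 kPa.
[1] 0.6(3.28) - 0.6(2.10) = 0.71
[2] 1.0(3.28) + 1.0(1.52) + 0.75(2.10) = 6.38
[3] 1.0(3.28) = 3.28
[4] 1.0(3.28) + 1.0(5.06) + 0.7(4.74) = 11.66
[5] 1.0(3.28) + 0.6(4.74) + 0.6(5.06) + 0.6(1.52) + 0.6(2.10) = 11.33
[6] 1.0(3.28) + 0.7(2.10) + 0.75(1.52) = 5.89
The largest value is 11.66 kPa from combination 4.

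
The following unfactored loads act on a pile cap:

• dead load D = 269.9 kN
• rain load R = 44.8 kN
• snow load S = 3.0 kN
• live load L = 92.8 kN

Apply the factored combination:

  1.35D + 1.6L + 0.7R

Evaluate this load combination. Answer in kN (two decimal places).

544.21 kN

1.35(269.9) + 1.6(92.8) + 0.7(44.8) = 544.21
V_u = 544.21 kN.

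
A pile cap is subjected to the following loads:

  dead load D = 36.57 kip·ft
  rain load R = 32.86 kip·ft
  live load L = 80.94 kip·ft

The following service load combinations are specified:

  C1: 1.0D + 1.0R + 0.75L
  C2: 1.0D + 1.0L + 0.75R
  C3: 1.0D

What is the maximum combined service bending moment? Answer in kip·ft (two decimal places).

C1: 1.0(36.57) + 1.0(32.86) + 0.75(80.94) = 36.57 + 32.86 + 60.71 = 130.14
C2: 1.0(36.57) + 1.0(80.94) + 0.75(32.86) = 36.57 + 80.94 + 24.65 = 142.16
C3: 1.0(36.57) = 36.57
Maximum is from combination 2.

142.16 kip·ft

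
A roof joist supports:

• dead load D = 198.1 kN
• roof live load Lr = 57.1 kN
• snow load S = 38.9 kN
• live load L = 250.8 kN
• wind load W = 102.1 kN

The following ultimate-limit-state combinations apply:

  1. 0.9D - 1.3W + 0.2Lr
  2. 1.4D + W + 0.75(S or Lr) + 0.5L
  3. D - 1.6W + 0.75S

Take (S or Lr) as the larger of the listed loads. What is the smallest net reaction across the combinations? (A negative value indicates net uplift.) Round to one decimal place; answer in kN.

57.0 kN

(S or Lr) → Lr = 57.1 kN.
1. 0.9(198.1) - 1.3(102.1) + 0.2(57.1) = 178.3 - 132.7 + 11.4 = 57.0
2. 1.4(198.1) + 1.0(102.1) + 0.75(57.1) + 0.5(250.8) = 547.7
3. 1.0(198.1) - 1.6(102.1) + 0.75(38.9) = 198.1 - 163.4 + 29.2 = 63.9
Combination 1 gives the minimum: 57.0 kN.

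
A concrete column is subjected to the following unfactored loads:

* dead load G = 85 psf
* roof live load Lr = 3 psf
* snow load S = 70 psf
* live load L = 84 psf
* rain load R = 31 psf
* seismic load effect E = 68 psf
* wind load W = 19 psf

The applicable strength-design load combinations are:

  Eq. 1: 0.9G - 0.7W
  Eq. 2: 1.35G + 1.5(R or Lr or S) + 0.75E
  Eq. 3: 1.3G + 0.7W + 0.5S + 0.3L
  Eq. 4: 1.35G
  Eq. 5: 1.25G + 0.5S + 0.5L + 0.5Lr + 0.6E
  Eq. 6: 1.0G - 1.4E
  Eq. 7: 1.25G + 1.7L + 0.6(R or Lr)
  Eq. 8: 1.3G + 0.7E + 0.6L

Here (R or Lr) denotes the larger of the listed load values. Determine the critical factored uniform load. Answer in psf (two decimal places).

(R or Lr or S) → S = 70 psf; (R or Lr) → R = 31 psf.
Eq. 1: 0.9(85) - 0.7(19) = 76.50 - 13.30 = 63.20
Eq. 2: 1.35(85) + 1.5(70) + 0.75(68) = 114.75 + 105.00 + 51.00 = 270.75
Eq. 3: 1.3(85) + 0.7(19) + 0.5(70) + 0.3(84) = 110.50 + 13.30 + 35.00 + 25.20 = 184.00
Eq. 4: 1.35(85) = 114.75
Eq. 5: 1.25(85) + 0.5(70) + 0.5(84) + 0.5(3) + 0.6(68) = 106.25 + 35.00 + 42.00 + 1.50 + 40.80 = 225.55
Eq. 6: 1.0(85) - 1.4(68) = 85.00 - 95.20 = -10.20
Eq. 7: 1.25(85) + 1.7(84) + 0.6(31) = 106.25 + 142.80 + 18.60 = 267.65
Eq. 8: 1.3(85) + 0.7(68) + 0.6(84) = 110.50 + 47.60 + 50.40 = 208.50
Maximum is from combination 2.

270.75 psf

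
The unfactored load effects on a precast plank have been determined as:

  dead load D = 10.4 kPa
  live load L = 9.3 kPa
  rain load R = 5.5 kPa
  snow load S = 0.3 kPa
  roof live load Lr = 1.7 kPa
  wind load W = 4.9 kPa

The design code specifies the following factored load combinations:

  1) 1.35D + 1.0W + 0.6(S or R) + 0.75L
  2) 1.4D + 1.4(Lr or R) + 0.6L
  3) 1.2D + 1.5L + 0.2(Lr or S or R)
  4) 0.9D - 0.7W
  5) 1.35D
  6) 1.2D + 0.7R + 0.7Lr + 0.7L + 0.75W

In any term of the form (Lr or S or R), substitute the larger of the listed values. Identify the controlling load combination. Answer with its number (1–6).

Combination 1

(S or R) → R = 5.5 kPa; (Lr or R) → R = 5.5 kPa; (Lr or S or R) → R = 5.5 kPa.
1) 1.35(10.4) + 1.0(4.9) + 0.6(5.5) + 0.75(9.3) = 29.22
2) 1.4(10.4) + 1.4(5.5) + 0.6(9.3) = 27.84
3) 1.2(10.4) + 1.5(9.3) + 0.2(5.5) = 27.53
4) 0.9(10.4) - 0.7(4.9) = 5.93
5) 1.35(10.4) = 14.04
6) 1.2(10.4) + 0.7(5.5) + 0.7(1.7) + 0.7(9.3) + 0.75(4.9) = 27.71
The largest value is 29.22 kPa from combination 1.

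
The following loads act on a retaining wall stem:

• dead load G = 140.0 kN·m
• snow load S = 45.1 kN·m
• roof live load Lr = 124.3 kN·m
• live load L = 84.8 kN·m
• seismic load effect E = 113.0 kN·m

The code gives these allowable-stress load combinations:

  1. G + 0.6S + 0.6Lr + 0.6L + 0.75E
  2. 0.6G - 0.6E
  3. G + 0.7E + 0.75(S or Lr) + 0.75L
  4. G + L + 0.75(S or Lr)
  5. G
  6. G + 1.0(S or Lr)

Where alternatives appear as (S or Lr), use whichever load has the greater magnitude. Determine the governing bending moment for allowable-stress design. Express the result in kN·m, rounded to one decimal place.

377.3 kN·m

(S or Lr) → Lr = 124.3 kN·m.
1. 1.0(140.0) + 0.6(45.1) + 0.6(124.3) + 0.6(84.8) + 0.75(113.0) = 377.3
2. 0.6(140.0) - 0.6(113.0) = 84.0 - 67.8 = 16.2
3. 1.0(140.0) + 0.7(113.0) + 0.75(124.3) + 0.75(84.8) = 140.0 + 79.1 + 93.2 + 63.6 = 375.9
4. 1.0(140.0) + 1.0(84.8) + 0.75(124.3) = 140.0 + 84.8 + 93.2 = 318.0
5. 1.0(140.0) = 140.0
6. 1.0(140.0) + 1.0(124.3) = 140.0 + 124.3 = 264.3
Maximum is from combination 1.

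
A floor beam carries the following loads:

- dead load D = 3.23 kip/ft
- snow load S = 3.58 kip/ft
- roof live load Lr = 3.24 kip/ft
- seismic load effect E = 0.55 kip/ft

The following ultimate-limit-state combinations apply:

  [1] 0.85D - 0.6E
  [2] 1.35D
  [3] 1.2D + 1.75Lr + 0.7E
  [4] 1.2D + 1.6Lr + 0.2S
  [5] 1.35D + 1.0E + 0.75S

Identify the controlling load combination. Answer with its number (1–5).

Combination 3

[1] 0.85(3.23) - 0.6(0.55) = 2.75 - 0.33 = 2.42
[2] 1.35(3.23) = 4.36
[3] 1.2(3.23) + 1.75(3.24) + 0.7(0.55) = 9.93
[4] 1.2(3.23) + 1.6(3.24) + 0.2(3.58) = 3.88 + 5.18 + 0.72 = 9.78
[5] 1.35(3.23) + 1.0(0.55) + 0.75(3.58) = 4.36 + 0.55 + 2.69 = 7.60
The largest value is 9.93 kip/ft from combination 3.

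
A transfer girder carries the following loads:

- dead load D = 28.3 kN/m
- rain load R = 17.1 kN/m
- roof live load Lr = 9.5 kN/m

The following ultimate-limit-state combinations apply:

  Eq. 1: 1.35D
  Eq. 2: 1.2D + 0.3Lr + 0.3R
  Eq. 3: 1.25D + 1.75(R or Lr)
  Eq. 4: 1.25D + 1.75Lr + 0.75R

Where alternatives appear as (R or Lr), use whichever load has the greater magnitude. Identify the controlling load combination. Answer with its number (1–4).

Combination 3

(R or Lr) → R = 17.1 kN/m.
Eq. 1: 1.35(28.3) = 38.21
Eq. 2: 1.2(28.3) + 0.3(9.5) + 0.3(17.1) = 33.96 + 2.85 + 5.13 = 41.94
Eq. 3: 1.25(28.3) + 1.75(17.1) = 65.30
Eq. 4: 1.25(28.3) + 1.75(9.5) + 0.75(17.1) = 64.83
The largest value is 65.30 kN/m from combination 3.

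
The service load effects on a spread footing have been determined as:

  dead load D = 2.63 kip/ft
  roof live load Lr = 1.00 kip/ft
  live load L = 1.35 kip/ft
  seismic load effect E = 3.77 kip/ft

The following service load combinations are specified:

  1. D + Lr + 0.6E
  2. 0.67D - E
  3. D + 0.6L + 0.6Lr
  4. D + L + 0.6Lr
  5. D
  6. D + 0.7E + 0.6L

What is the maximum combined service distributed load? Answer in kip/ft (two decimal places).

1. 1.0(2.63) + 1.0(1.00) + 0.6(3.77) = 2.63 + 1.00 + 2.26 = 5.89
2. 0.67(2.63) - 1.0(3.77) = 1.76 - 3.77 = -2.01
3. 1.0(2.63) + 0.6(1.35) + 0.6(1.00) = 2.63 + 0.81 + 0.60 = 4.04
4. 1.0(2.63) + 1.0(1.35) + 0.6(1.00) = 2.63 + 1.35 + 0.60 = 4.58
5. 1.0(2.63) = 2.63
6. 1.0(2.63) + 0.7(3.77) + 0.6(1.35) = 2.63 + 2.64 + 0.81 = 6.08
The controlling combination is 6, giving 6.08 kip/ft.

6.08 kip/ft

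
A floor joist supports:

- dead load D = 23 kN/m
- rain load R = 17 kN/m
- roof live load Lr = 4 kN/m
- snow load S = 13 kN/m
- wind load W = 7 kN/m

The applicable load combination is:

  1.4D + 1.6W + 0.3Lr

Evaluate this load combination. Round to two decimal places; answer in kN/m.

1.4(23) + 1.6(7) + 0.3(4) = 44.60
w_u = 44.60 kN/m.

44.60 kN/m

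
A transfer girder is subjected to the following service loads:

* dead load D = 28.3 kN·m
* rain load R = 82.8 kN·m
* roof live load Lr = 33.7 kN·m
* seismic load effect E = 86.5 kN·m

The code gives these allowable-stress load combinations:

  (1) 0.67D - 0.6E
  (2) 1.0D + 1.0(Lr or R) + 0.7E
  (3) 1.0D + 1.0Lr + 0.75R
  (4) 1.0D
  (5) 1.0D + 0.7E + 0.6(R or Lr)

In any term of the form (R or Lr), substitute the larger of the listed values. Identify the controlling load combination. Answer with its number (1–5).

Combination 2

(Lr or R) → R = 82.8 kN·m; (R or Lr) → R = 82.8 kN·m.
(1) 0.67(28.3) - 0.6(86.5) = 19.0 - 51.9 = -32.9
(2) 1.0(28.3) + 1.0(82.8) + 0.7(86.5) = 28.3 + 82.8 + 60.6 = 171.7
(3) 1.0(28.3) + 1.0(33.7) + 0.75(82.8) = 28.3 + 33.7 + 62.1 = 124.1
(4) 1.0(28.3) = 28.3
(5) 1.0(28.3) + 0.7(86.5) + 0.6(82.8) = 138.5
The largest value is 171.7 kN·m from combination 2.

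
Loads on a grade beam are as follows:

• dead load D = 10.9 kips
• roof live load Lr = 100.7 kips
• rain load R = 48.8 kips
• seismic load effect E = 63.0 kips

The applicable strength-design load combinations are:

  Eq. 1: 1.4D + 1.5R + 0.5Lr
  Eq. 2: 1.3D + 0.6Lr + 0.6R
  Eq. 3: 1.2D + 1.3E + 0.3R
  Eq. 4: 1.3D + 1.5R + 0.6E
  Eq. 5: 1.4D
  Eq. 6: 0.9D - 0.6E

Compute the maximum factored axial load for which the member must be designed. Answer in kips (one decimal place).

Eq. 1: 1.4(10.9) + 1.5(48.8) + 0.5(100.7) = 138.8
Eq. 2: 1.3(10.9) + 0.6(100.7) + 0.6(48.8) = 103.9
Eq. 3: 1.2(10.9) + 1.3(63.0) + 0.3(48.8) = 109.6
Eq. 4: 1.3(10.9) + 1.5(48.8) + 0.6(63.0) = 125.2
Eq. 5: 1.4(10.9) = 15.3
Eq. 6: 0.9(10.9) - 0.6(63.0) = -28.0
The controlling combination is 1, giving 138.8 kips.

138.8 kips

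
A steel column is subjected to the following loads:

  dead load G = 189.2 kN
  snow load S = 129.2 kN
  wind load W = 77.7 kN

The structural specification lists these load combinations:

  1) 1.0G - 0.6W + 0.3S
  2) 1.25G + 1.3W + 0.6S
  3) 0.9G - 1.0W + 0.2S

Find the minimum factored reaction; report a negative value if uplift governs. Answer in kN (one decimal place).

118.4 kN

1) 1.0(189.2) - 0.6(77.7) + 0.3(129.2) = 181.3
2) 1.25(189.2) + 1.3(77.7) + 0.6(129.2) = 236.5 + 101.0 + 77.5 = 415.0
3) 0.9(189.2) - 1.0(77.7) + 0.2(129.2) = 170.3 - 77.7 + 25.8 = 118.4
Combination 3 gives the minimum: 118.4 kN.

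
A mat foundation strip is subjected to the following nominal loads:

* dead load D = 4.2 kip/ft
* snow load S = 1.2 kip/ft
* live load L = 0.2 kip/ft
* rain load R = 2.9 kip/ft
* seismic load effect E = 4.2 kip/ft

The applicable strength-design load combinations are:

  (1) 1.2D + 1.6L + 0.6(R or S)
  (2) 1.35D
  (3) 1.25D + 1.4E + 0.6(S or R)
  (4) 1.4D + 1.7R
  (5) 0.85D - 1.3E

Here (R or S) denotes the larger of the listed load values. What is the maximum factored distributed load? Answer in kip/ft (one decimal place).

(R or S) → R = 2.9 kip/ft; (S or R) → R = 2.9 kip/ft.
(1) 1.2(4.2) + 1.6(0.2) + 0.6(2.9) = 7.1
(2) 1.35(4.2) = 5.7
(3) 1.25(4.2) + 1.4(4.2) + 0.6(2.9) = 5.3 + 5.9 + 1.7 = 12.9
(4) 1.4(4.2) + 1.7(2.9) = 5.9 + 4.9 = 10.8
(5) 0.85(4.2) - 1.3(4.2) = 3.6 - 5.5 = -1.9
The controlling combination is 3, giving 12.9 kip/ft.

12.9 kip/ft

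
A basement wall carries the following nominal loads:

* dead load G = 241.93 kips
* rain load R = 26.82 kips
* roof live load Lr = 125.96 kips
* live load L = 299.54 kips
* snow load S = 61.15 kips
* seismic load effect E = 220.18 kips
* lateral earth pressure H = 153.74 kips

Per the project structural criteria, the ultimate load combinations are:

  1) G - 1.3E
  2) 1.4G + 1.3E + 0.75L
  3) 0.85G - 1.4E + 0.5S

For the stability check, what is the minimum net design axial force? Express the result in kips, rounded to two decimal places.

-72.04 kips

1) 1.0(241.93) - 1.3(220.18) = -44.30
2) 1.4(241.93) + 1.3(220.18) + 0.75(299.54) = 849.59
3) 0.85(241.93) - 1.4(220.18) + 0.5(61.15) = -72.04
Combination 3 gives the minimum: -72.04 kips.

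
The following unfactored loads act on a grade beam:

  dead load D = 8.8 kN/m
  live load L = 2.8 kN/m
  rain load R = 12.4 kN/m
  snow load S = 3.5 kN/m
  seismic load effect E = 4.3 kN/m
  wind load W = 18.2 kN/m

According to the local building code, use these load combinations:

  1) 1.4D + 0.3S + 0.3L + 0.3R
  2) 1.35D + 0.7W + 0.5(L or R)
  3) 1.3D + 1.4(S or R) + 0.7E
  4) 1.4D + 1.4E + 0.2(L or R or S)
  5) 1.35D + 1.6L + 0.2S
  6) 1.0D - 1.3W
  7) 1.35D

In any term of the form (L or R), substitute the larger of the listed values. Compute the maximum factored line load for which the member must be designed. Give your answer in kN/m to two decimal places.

31.81 kN/m

(L or R) → R = 12.4 kN/m; (S or R) → R = 12.4 kN/m; (L or R or S) → R = 12.4 kN/m.
1) 1.4(8.8) + 0.3(3.5) + 0.3(2.8) + 0.3(12.4) = 12.32 + 1.05 + 0.84 + 3.72 = 17.93
2) 1.35(8.8) + 0.7(18.2) + 0.5(12.4) = 11.88 + 12.74 + 6.20 = 30.82
3) 1.3(8.8) + 1.4(12.4) + 0.7(4.3) = 11.44 + 17.36 + 3.01 = 31.81
4) 1.4(8.8) + 1.4(4.3) + 0.2(12.4) = 12.32 + 6.02 + 2.48 = 20.82
5) 1.35(8.8) + 1.6(2.8) + 0.2(3.5) = 11.88 + 4.48 + 0.70 = 17.06
6) 1.0(8.8) - 1.3(18.2) = 8.80 - 23.66 = -14.86
7) 1.35(8.8) = 11.88
Maximum is from combination 3.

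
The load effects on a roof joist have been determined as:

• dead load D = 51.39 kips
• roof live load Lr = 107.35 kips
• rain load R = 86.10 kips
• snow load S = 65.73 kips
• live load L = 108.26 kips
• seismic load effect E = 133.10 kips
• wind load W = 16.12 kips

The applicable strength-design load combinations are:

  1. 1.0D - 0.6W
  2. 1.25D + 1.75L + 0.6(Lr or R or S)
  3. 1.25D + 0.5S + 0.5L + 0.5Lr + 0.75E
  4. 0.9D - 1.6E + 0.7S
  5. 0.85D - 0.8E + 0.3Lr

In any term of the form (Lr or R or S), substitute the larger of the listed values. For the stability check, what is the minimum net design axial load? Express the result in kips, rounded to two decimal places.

(Lr or R or S) → Lr = 107.35 kips.
1. 1.0(51.39) - 0.6(16.12) = 41.72
2. 1.25(51.39) + 1.75(108.26) + 0.6(107.35) = 318.10
3. 1.25(51.39) + 0.5(65.73) + 0.5(108.26) + 0.5(107.35) + 0.75(133.10) = 304.73
4. 0.9(51.39) - 1.6(133.10) + 0.7(65.73) = -120.70
5. 0.85(51.39) - 0.8(133.10) + 0.3(107.35) = -30.59
Combination 4 gives the minimum: -120.70 kips.

-120.70 kips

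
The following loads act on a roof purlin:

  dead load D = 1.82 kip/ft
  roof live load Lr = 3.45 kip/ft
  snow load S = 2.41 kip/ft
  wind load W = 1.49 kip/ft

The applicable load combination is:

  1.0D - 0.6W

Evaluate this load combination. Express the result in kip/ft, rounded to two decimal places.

0.93 kip/ft

1.0(1.82) - 0.6(1.49) = 1.82 - 0.89 = 0.93
w_u = 0.93 kip/ft.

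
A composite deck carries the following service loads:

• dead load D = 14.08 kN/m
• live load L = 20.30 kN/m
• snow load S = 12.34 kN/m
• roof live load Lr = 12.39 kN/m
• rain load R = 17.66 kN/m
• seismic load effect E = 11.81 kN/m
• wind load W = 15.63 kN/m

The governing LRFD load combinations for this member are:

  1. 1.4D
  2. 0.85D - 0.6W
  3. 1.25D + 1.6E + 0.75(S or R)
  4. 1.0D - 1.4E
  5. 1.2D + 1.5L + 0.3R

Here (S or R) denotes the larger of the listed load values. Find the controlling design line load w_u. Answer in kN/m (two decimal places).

(S or R) → R = 17.66 kN/m.
1. 1.4(14.08) = 19.71
2. 0.85(14.08) - 0.6(15.63) = 11.97 - 9.38 = 2.59
3. 1.25(14.08) + 1.6(11.81) + 0.75(17.66) = 49.74
4. 1.0(14.08) - 1.4(11.81) = 14.08 - 16.53 = -2.45
5. 1.2(14.08) + 1.5(20.30) + 0.3(17.66) = 52.64
Combination 5 governs: w_u = 52.64 kN/m.

52.64 kN/m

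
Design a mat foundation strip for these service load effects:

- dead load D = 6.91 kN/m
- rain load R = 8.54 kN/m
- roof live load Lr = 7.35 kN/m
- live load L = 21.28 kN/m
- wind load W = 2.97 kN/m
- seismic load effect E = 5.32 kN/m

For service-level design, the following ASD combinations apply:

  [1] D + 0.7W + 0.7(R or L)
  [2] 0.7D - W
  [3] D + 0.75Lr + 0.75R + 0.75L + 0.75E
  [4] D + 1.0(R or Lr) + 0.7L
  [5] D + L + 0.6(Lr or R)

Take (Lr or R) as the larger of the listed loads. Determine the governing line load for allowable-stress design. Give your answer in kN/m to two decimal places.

(R or L) → L = 21.28 kN/m; (R or Lr) → R = 8.54 kN/m; (Lr or R) → R = 8.54 kN/m.
[1] 1.0(6.91) + 0.7(2.97) + 0.7(21.28) = 6.91 + 2.08 + 14.90 = 23.89
[2] 0.7(6.91) - 1.0(2.97) = 4.84 - 2.97 = 1.87
[3] 1.0(6.91) + 0.75(7.35) + 0.75(8.54) + 0.75(21.28) + 0.75(5.32) = 6.91 + 5.51 + 6.41 + 15.96 + 3.99 = 38.78
[4] 1.0(6.91) + 1.0(8.54) + 0.7(21.28) = 6.91 + 8.54 + 14.90 = 30.35
[5] 1.0(6.91) + 1.0(21.28) + 0.6(8.54) = 6.91 + 21.28 + 5.12 = 33.31
Maximum is from combination 3.

38.78 kN/m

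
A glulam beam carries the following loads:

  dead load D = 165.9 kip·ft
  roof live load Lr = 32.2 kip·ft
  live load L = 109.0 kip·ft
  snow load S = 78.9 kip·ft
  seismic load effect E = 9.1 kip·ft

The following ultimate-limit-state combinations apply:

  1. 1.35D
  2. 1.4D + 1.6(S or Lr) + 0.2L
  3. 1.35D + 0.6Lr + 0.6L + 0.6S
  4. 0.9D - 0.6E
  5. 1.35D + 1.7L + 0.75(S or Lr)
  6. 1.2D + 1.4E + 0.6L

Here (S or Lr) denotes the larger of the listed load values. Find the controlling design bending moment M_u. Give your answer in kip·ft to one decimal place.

468.4 kip·ft

(S or Lr) → S = 78.9 kip·ft.
1. 1.35(165.9) = 224.0
2. 1.4(165.9) + 1.6(78.9) + 0.2(109.0) = 380.3
3. 1.35(165.9) + 0.6(32.2) + 0.6(109.0) + 0.6(78.9) = 356.0
4. 0.9(165.9) - 0.6(9.1) = 143.9
5. 1.35(165.9) + 1.7(109.0) + 0.75(78.9) = 468.4
6. 1.2(165.9) + 1.4(9.1) + 0.6(109.0) = 277.2
The controlling combination is 5, giving 468.4 kip·ft.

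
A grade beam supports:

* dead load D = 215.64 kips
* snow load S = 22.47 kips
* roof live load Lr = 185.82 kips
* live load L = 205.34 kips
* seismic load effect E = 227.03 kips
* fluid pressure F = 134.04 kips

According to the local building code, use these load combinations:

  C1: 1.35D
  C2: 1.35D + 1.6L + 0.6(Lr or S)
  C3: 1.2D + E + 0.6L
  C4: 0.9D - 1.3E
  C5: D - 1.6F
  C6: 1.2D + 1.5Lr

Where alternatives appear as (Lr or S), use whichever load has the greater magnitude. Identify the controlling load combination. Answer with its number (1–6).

Combination 2

(Lr or S) → Lr = 185.82 kips.
C1: 1.35(215.64) = 291.11
C2: 1.35(215.64) + 1.6(205.34) + 0.6(185.82) = 731.15
C3: 1.2(215.64) + 1.0(227.03) + 0.6(205.34) = 609.00
C4: 0.9(215.64) - 1.3(227.03) = -101.06
C5: 1.0(215.64) - 1.6(134.04) = 1.18
C6: 1.2(215.64) + 1.5(185.82) = 537.50
The largest value is 731.15 kips from combination 2.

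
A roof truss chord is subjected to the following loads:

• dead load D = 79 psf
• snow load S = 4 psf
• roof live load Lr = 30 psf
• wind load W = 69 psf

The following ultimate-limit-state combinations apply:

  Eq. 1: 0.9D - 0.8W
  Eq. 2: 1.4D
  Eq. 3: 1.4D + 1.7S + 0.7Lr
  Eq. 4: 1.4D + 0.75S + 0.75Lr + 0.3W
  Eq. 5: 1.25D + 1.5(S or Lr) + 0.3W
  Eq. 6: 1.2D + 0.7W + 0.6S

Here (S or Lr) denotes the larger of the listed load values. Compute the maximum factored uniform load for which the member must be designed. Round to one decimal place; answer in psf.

(S or Lr) → Lr = 30 psf.
Eq. 1: 0.9(79) - 0.8(69) = 71.1 - 55.2 = 15.9
Eq. 2: 1.4(79) = 110.6
Eq. 3: 1.4(79) + 1.7(4) + 0.7(30) = 110.6 + 6.8 + 21.0 = 138.4
Eq. 4: 1.4(79) + 0.75(4) + 0.75(30) + 0.3(69) = 110.6 + 3.0 + 22.5 + 20.7 = 156.8
Eq. 5: 1.25(79) + 1.5(30) + 0.3(69) = 98.8 + 45.0 + 20.7 = 164.5
Eq. 6: 1.2(79) + 0.7(69) + 0.6(4) = 94.8 + 48.3 + 2.4 = 145.5
Maximum is from combination 5.

164.5 psf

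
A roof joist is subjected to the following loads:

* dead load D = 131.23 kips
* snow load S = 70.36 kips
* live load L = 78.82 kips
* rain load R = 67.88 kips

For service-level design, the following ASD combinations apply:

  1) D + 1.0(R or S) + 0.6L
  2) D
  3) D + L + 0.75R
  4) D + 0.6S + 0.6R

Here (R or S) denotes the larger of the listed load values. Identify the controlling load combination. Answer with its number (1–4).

(R or S) → S = 70.36 kips.
1) 1.0(131.23) + 1.0(70.36) + 0.6(78.82) = 131.23 + 70.36 + 47.29 = 248.88
2) 1.0(131.23) = 131.23
3) 1.0(131.23) + 1.0(78.82) + 0.75(67.88) = 131.23 + 78.82 + 50.91 = 260.96
4) 1.0(131.23) + 0.6(70.36) + 0.6(67.88) = 214.17
The largest value is 260.96 kips from combination 3.

Combination 3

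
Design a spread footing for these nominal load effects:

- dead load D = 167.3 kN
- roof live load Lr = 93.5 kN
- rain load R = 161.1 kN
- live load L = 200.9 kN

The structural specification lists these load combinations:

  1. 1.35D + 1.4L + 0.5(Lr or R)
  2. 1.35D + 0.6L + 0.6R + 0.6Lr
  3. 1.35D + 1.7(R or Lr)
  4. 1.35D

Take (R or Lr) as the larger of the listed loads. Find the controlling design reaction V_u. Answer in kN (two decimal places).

587.67 kN

(Lr or R) → R = 161.1 kN; (R or Lr) → R = 161.1 kN.
1. 1.35(167.3) + 1.4(200.9) + 0.5(161.1) = 587.67
2. 1.35(167.3) + 0.6(200.9) + 0.6(161.1) + 0.6(93.5) = 499.16
3. 1.35(167.3) + 1.7(161.1) = 499.73
4. 1.35(167.3) = 225.86
The controlling combination is 1, giving 587.67 kN.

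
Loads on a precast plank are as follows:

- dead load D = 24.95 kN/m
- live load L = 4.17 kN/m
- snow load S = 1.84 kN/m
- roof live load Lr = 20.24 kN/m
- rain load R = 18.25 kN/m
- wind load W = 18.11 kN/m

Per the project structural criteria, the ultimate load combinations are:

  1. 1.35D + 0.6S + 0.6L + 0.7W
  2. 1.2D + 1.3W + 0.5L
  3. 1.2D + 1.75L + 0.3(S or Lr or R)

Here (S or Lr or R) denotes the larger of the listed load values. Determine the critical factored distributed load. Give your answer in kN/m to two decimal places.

55.57 kN/m

(S or Lr or R) → Lr = 20.24 kN/m.
1. 1.35(24.95) + 0.6(1.84) + 0.6(4.17) + 0.7(18.11) = 49.97
2. 1.2(24.95) + 1.3(18.11) + 0.5(4.17) = 29.94 + 23.54 + 2.09 = 55.57
3. 1.2(24.95) + 1.75(4.17) + 0.3(20.24) = 29.94 + 7.30 + 6.07 = 43.31
Maximum is from combination 2.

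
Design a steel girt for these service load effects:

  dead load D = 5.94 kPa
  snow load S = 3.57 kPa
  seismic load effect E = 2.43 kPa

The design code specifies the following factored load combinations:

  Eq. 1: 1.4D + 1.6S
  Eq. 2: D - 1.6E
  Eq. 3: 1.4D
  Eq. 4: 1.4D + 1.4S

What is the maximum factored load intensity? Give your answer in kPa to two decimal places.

Eq. 1: 1.4(5.94) + 1.6(3.57) = 8.32 + 5.71 = 14.03
Eq. 2: 1.0(5.94) - 1.6(2.43) = 5.94 - 3.89 = 2.05
Eq. 3: 1.4(5.94) = 8.32
Eq. 4: 1.4(5.94) + 1.4(3.57) = 13.31
Maximum is from combination 1.

14.03 kPa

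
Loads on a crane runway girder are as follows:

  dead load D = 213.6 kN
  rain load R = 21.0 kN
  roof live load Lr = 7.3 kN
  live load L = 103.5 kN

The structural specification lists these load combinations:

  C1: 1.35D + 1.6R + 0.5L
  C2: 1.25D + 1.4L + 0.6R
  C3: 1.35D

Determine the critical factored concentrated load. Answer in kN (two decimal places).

424.50 kN

C1: 1.35(213.6) + 1.6(21.0) + 0.5(103.5) = 288.36 + 33.60 + 51.75 = 373.71
C2: 1.25(213.6) + 1.4(103.5) + 0.6(21.0) = 267.00 + 144.90 + 12.60 = 424.50
C3: 1.35(213.6) = 288.36
The controlling combination is 2, giving 424.50 kN.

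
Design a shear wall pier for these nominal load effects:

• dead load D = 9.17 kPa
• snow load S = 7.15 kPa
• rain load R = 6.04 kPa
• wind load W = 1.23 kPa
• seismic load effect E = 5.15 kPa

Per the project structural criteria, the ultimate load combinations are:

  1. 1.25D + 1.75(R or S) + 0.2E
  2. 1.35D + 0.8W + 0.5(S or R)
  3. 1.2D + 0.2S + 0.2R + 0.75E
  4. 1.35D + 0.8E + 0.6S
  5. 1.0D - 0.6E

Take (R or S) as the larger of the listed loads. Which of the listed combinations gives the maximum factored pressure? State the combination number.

(R or S) → S = 7.15 kPa; (S or R) → S = 7.15 kPa.
1. 1.25(9.17) + 1.75(7.15) + 0.2(5.15) = 25.01
2. 1.35(9.17) + 0.8(1.23) + 0.5(7.15) = 16.94
3. 1.2(9.17) + 0.2(7.15) + 0.2(6.04) + 0.75(5.15) = 17.50
4. 1.35(9.17) + 0.8(5.15) + 0.6(7.15) = 20.79
5. 1.0(9.17) - 0.6(5.15) = 6.08
The largest value is 25.01 kPa from combination 1.

Combination 1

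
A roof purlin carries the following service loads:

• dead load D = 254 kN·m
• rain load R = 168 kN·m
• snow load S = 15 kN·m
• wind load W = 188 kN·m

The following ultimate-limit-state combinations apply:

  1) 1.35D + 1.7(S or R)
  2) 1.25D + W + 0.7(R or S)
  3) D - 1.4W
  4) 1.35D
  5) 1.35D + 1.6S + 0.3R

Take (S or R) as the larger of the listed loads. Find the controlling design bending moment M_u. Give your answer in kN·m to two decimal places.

(S or R) → R = 168 kN·m; (R or S) → R = 168 kN·m.
1) 1.35(254) + 1.7(168) = 342.90 + 285.60 = 628.50
2) 1.25(254) + 1.0(188) + 0.7(168) = 317.50 + 188.00 + 117.60 = 623.10
3) 1.0(254) - 1.4(188) = 254.00 - 263.20 = -9.20
4) 1.35(254) = 342.90
5) 1.35(254) + 1.6(15) + 0.3(168) = 342.90 + 24.00 + 50.40 = 417.30
Combination 1 governs: M_u = 628.50 kN·m.

628.50 kN·m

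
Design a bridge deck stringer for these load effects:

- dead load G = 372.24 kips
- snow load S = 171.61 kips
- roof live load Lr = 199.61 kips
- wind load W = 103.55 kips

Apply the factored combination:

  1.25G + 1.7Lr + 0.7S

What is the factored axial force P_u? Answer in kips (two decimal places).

924.76 kips

1.25(372.24) + 1.7(199.61) + 0.7(171.61) = 924.76
P_u = 924.76 kips.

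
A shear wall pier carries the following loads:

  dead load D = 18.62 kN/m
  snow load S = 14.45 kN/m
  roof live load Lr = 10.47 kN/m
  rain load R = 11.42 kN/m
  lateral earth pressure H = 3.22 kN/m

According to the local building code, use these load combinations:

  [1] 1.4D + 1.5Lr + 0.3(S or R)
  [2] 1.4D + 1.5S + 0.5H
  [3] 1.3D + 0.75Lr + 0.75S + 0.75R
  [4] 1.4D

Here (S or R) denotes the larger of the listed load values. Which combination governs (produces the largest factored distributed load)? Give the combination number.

Combination 3

(S or R) → S = 14.45 kN/m.
[1] 1.4(18.62) + 1.5(10.47) + 0.3(14.45) = 46.11
[2] 1.4(18.62) + 1.5(14.45) + 0.5(3.22) = 49.35
[3] 1.3(18.62) + 0.75(10.47) + 0.75(14.45) + 0.75(11.42) = 51.46
[4] 1.4(18.62) = 26.07
The largest value is 51.46 kN/m from combination 3.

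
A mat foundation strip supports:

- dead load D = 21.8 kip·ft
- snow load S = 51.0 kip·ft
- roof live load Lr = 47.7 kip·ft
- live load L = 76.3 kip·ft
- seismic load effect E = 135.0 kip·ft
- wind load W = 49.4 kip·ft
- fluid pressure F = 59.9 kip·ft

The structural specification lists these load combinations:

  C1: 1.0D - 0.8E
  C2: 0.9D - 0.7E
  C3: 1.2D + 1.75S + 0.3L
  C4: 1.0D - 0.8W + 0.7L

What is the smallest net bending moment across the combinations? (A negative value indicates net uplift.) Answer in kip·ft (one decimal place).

C1: 1.0(21.8) - 0.8(135.0) = 21.8 - 108.0 = -86.2
C2: 0.9(21.8) - 0.7(135.0) = 19.6 - 94.5 = -74.9
C3: 1.2(21.8) + 1.75(51.0) + 0.3(76.3) = 138.3
C4: 1.0(21.8) - 0.8(49.4) + 0.7(76.3) = 21.8 - 39.5 + 53.4 = 35.7
Combination 1 gives the minimum: -86.2 kip·ft.

-86.2 kip·ft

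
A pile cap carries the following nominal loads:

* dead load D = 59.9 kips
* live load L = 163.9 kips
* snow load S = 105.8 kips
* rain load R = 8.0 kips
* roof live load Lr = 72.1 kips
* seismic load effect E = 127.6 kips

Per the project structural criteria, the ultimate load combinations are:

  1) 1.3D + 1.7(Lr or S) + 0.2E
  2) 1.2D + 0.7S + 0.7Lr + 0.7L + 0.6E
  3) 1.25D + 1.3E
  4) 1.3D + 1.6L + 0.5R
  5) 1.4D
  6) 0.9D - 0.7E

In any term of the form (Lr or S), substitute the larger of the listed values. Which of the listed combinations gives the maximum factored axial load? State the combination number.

(Lr or S) → S = 105.8 kips.
1) 1.3(59.9) + 1.7(105.8) + 0.2(127.6) = 77.9 + 179.9 + 25.5 = 283.3
2) 1.2(59.9) + 0.7(105.8) + 0.7(72.1) + 0.7(163.9) + 0.6(127.6) = 387.7
3) 1.25(59.9) + 1.3(127.6) = 74.9 + 165.9 = 240.8
4) 1.3(59.9) + 1.6(163.9) + 0.5(8.0) = 77.9 + 262.2 + 4.0 = 344.1
5) 1.4(59.9) = 83.9
6) 0.9(59.9) - 0.7(127.6) = 53.9 - 89.3 = -35.4
The largest value is 387.7 kips from combination 2.

Combination 2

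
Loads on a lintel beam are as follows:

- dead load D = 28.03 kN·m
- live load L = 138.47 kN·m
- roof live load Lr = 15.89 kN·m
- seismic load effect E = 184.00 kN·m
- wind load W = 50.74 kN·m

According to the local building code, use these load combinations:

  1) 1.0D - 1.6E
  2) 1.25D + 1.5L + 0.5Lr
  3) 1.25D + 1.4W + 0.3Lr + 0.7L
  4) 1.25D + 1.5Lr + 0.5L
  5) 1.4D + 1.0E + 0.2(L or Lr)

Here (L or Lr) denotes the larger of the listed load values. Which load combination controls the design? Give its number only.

(L or Lr) → L = 138.47 kN·m.
1) 1.0(28.03) - 1.6(184.00) = -266.37
2) 1.25(28.03) + 1.5(138.47) + 0.5(15.89) = 250.69
3) 1.25(28.03) + 1.4(50.74) + 0.3(15.89) + 0.7(138.47) = 207.77
4) 1.25(28.03) + 1.5(15.89) + 0.5(138.47) = 128.11
5) 1.4(28.03) + 1.0(184.00) + 0.2(138.47) = 250.94
The largest value is 250.94 kN·m from combination 5.

Combination 5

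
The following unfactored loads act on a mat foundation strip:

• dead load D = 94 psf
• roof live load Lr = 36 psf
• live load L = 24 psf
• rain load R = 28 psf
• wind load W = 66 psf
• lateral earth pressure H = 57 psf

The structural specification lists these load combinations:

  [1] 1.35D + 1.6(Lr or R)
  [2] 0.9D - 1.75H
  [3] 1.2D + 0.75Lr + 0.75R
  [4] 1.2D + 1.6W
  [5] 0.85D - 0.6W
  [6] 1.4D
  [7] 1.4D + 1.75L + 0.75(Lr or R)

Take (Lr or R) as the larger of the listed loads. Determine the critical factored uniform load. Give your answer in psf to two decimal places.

(Lr or R) → Lr = 36 psf.
[1] 1.35(94) + 1.6(36) = 184.50
[2] 0.9(94) - 1.75(57) = -15.15
[3] 1.2(94) + 0.75(36) + 0.75(28) = 160.80
[4] 1.2(94) + 1.6(66) = 218.40
[5] 0.85(94) - 0.6(66) = 40.30
[6] 1.4(94) = 131.60
[7] 1.4(94) + 1.75(24) + 0.75(36) = 200.60
Combination 4 governs: q_u = 218.40 psf.

218.40 psf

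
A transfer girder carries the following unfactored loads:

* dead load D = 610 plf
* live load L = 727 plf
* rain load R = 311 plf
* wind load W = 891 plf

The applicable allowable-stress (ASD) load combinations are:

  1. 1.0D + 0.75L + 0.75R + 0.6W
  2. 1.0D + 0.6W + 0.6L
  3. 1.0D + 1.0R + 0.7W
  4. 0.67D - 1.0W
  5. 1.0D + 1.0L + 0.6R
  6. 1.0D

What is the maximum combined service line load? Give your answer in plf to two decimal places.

1. 1.0(610) + 0.75(727) + 0.75(311) + 0.6(891) = 610.00 + 545.25 + 233.25 + 534.60 = 1923.10
2. 1.0(610) + 0.6(891) + 0.6(727) = 610.00 + 534.60 + 436.20 = 1580.80
3. 1.0(610) + 1.0(311) + 0.7(891) = 610.00 + 311.00 + 623.70 = 1544.70
4. 0.67(610) - 1.0(891) = 408.70 - 891.00 = -482.30
5. 1.0(610) + 1.0(727) + 0.6(311) = 610.00 + 727.00 + 186.60 = 1523.60
6. 1.0(610) = 610.00
Maximum is from combination 1.

1923.10 plf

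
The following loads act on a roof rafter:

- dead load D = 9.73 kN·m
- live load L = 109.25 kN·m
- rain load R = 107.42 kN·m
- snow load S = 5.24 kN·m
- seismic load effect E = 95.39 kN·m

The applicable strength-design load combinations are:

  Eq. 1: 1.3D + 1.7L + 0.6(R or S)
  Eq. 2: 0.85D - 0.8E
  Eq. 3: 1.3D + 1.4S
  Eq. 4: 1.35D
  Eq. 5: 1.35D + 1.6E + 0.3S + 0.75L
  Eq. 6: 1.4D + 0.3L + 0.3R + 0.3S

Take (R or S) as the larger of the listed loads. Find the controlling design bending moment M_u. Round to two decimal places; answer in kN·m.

(R or S) → R = 107.42 kN·m.
Eq. 1: 1.3(9.73) + 1.7(109.25) + 0.6(107.42) = 12.65 + 185.73 + 64.45 = 262.83
Eq. 2: 0.85(9.73) - 0.8(95.39) = 8.27 - 76.31 = -68.04
Eq. 3: 1.3(9.73) + 1.4(5.24) = 12.65 + 7.34 = 19.99
Eq. 4: 1.35(9.73) = 13.14
Eq. 5: 1.35(9.73) + 1.6(95.39) + 0.3(5.24) + 0.75(109.25) = 13.14 + 152.62 + 1.57 + 81.94 = 249.27
Eq. 6: 1.4(9.73) + 0.3(109.25) + 0.3(107.42) + 0.3(5.24) = 13.62 + 32.78 + 32.23 + 1.57 = 80.20
Maximum is from combination 1.

262.83 kN·m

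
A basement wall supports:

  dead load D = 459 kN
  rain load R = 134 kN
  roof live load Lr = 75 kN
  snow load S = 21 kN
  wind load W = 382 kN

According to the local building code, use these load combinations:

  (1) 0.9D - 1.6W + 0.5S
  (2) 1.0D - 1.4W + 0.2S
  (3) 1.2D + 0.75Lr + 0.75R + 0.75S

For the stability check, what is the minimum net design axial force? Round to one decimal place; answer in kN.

(1) 0.9(459) - 1.6(382) + 0.5(21) = 413.1 - 611.2 + 10.5 = -187.6
(2) 1.0(459) - 1.4(382) + 0.2(21) = 459.0 - 534.8 + 4.2 = -71.6
(3) 1.2(459) + 0.75(75) + 0.75(134) + 0.75(21) = 723.3
Combination 1 gives the minimum: -187.6 kN.

-187.6 kN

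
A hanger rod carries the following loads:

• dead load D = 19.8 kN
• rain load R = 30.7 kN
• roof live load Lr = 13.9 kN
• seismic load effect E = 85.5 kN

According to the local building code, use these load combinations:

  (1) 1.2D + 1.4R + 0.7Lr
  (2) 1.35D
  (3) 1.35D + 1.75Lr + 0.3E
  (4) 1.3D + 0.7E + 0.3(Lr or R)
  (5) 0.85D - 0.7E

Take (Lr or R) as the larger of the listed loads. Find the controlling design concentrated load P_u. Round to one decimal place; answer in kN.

94.8 kN

(Lr or R) → R = 30.7 kN.
(1) 1.2(19.8) + 1.4(30.7) + 0.7(13.9) = 23.8 + 43.0 + 9.7 = 76.5
(2) 1.35(19.8) = 26.7
(3) 1.35(19.8) + 1.75(13.9) + 0.3(85.5) = 26.7 + 24.3 + 25.7 = 76.7
(4) 1.3(19.8) + 0.7(85.5) + 0.3(30.7) = 25.7 + 59.9 + 9.2 = 94.8
(5) 0.85(19.8) - 0.7(85.5) = -43.0
The controlling combination is 4, giving 94.8 kN.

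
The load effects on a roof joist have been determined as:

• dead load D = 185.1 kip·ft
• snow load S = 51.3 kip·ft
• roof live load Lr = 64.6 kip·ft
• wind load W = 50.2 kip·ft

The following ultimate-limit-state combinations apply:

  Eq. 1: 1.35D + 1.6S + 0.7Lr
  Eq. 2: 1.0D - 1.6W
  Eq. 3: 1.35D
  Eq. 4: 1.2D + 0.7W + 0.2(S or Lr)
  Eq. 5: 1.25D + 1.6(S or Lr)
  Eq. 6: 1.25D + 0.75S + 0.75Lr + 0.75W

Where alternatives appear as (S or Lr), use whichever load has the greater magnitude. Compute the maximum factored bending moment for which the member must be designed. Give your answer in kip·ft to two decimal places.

(S or Lr) → Lr = 64.6 kip·ft.
Eq. 1: 1.35(185.1) + 1.6(51.3) + 0.7(64.6) = 249.89 + 82.08 + 45.22 = 377.19
Eq. 2: 1.0(185.1) - 1.6(50.2) = 185.10 - 80.32 = 104.78
Eq. 3: 1.35(185.1) = 249.89
Eq. 4: 1.2(185.1) + 0.7(50.2) + 0.2(64.6) = 222.12 + 35.14 + 12.92 = 270.18
Eq. 5: 1.25(185.1) + 1.6(64.6) = 231.38 + 103.36 = 334.74
Eq. 6: 1.25(185.1) + 0.75(51.3) + 0.75(64.6) + 0.75(50.2) = 355.95
The controlling combination is 1, giving 377.19 kip·ft.

377.19 kip·ft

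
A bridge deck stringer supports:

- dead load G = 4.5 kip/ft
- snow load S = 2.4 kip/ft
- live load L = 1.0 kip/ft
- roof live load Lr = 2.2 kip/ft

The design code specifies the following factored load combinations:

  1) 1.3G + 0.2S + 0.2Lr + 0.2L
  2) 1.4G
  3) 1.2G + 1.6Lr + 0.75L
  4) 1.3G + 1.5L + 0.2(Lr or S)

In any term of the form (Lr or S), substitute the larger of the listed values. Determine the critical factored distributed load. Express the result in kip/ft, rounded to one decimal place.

(Lr or S) → S = 2.4 kip/ft.
1) 1.3(4.5) + 0.2(2.4) + 0.2(2.2) + 0.2(1.0) = 7.0
2) 1.4(4.5) = 6.3
3) 1.2(4.5) + 1.6(2.2) + 0.75(1.0) = 9.7
4) 1.3(4.5) + 1.5(1.0) + 0.2(2.4) = 7.8
Combination 3 governs: w_u = 9.7 kip/ft.

9.7 kip/ft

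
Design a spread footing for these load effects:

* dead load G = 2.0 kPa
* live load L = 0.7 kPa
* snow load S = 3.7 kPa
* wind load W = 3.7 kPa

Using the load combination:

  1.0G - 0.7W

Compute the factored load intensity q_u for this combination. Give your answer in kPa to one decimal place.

1.0(2.0) - 0.7(3.7) = 2.0 - 2.6 = -0.6
q_u = -0.6 kPa.

-0.6 kPa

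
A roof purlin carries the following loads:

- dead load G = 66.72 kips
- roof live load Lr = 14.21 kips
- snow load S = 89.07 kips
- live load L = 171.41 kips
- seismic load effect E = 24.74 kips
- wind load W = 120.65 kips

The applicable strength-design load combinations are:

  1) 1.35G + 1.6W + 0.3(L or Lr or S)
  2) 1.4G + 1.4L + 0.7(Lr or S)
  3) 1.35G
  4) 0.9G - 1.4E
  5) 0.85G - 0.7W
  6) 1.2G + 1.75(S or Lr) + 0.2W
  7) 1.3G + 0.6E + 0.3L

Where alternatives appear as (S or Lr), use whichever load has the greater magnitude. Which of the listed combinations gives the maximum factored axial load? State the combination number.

(L or Lr or S) → L = 171.41 kips; (Lr or S) → S = 89.07 kips; (S or Lr) → S = 89.07 kips.
1) 1.35(66.72) + 1.6(120.65) + 0.3(171.41) = 334.54
2) 1.4(66.72) + 1.4(171.41) + 0.7(89.07) = 395.73
3) 1.35(66.72) = 90.07
4) 0.9(66.72) - 1.4(24.74) = 25.41
5) 0.85(66.72) - 0.7(120.65) = -27.74
6) 1.2(66.72) + 1.75(89.07) + 0.2(120.65) = 260.07
7) 1.3(66.72) + 0.6(24.74) + 0.3(171.41) = 153.00
The largest value is 395.73 kips from combination 2.

Combination 2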